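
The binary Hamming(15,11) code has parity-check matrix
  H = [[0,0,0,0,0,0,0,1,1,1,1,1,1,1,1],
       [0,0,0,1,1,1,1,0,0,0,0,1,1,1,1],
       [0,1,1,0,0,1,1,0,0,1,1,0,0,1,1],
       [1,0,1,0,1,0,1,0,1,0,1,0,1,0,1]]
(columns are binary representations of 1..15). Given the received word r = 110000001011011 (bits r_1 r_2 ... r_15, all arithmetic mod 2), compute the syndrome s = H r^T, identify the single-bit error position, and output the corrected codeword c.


s = (1, 1, 0, 0)^T, error position = 12, corrected codeword c = 110000001010011

Compute s = H r^T mod 2 one row at a time:
  s_1 = 0 + 1 + 0 + 1 + 1 + 0 + 1 + 1 = 5 ≡ 1 (mod 2).
  s_2 = 0 + 0 + 0 + 0 + 1 + 0 + 1 + 1 = 3 ≡ 1 (mod 2).
  s_3 = 1 + 0 + 0 + 0 + 0 + 1 + 1 + 1 = 4 ≡ 0 (mod 2).
  s_4 = 1 + 0 + 0 + 0 + 1 + 1 + 0 + 1 = 4 ≡ 0 (mod 2).
s = (1, 1, 0, 0)^T — this equals column 12 of H (binary 1100), so error is at position 12.
Correct: flip bit 12 of r = 110000001011011 to get c = 110000001010011.


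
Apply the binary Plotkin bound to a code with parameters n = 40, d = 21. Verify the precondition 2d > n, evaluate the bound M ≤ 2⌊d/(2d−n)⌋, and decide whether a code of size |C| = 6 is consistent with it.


Plotkin bound M ≤ 20; given |C| = 6 ≤ bound (satisfied).

Check applicability: 2d = 42, n = 40.
2d − n = 2 > 0, so Plotkin applies.
Compute d/(2d−n) = 21/2 ≈ 10.5000.
⌊d/(2d−n)⌋ = 10.
Plotkin bound: M ≤ 2·10 = 20.
Given |C| = 6, check: satisfied.
This |C| is below the Plotkin bound.


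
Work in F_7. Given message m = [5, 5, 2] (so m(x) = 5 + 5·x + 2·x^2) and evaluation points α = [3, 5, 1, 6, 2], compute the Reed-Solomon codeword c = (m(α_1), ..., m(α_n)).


c = [3, 3, 5, 2, 2]

Message polynomial: m(x) = 5 + 5·x + 2·x^2 (mod 7).
For each evaluation point α_i, compute m(α_i) mod 7:
  α_1 = 3: Horner steps 2 → 4 → 3, so m(3) = 3.
  α_2 = 5: Horner steps 2 → 1 → 3, so m(5) = 3.
  α_3 = 1: Horner steps 2 → 0 → 5, so m(1) = 5.
  α_4 = 6: Horner steps 2 → 3 → 2, so m(6) = 2.
  α_5 = 2: Horner steps 2 → 2 → 2, so m(2) = 2.
Codeword c = [3, 3, 5, 2, 2] ∈ F_7^5.


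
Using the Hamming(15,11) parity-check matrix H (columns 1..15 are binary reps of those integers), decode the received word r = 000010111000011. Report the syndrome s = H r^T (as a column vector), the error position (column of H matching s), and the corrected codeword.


s = (0, 0, 1, 0)^T, error position = 2, corrected codeword c = 010010111000011

Compute s = H r^T mod 2 one row at a time:
  s_1 = 1 + 1 + 0 + 0 + 0 + 0 + 1 + 1 = 4 ≡ 0 (mod 2).
  s_2 = 0 + 1 + 0 + 1 + 0 + 0 + 1 + 1 = 4 ≡ 0 (mod 2).
  s_3 = 0 + 0 + 0 + 1 + 0 + 0 + 1 + 1 = 3 ≡ 1 (mod 2).
  s_4 = 0 + 0 + 1 + 1 + 1 + 0 + 0 + 1 = 4 ≡ 0 (mod 2).
s = (0, 0, 1, 0)^T — this equals column 2 of H (binary 0010), so error is at position 2.
Correct: flip bit 2 of r = 000010111000011 to get c = 010010111000011.


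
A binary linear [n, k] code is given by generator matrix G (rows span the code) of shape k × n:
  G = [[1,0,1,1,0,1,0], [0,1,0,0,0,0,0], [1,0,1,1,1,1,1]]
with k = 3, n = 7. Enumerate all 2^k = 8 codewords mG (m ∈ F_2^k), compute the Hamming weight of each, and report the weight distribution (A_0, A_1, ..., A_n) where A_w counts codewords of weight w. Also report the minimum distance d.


Weight distribution: A_0 = 1, A_1 = 1, A_2 = 1, A_3 = 1, A_4 = 1, A_5 = 1, A_6 = 1, A_7 = 1. Minimum distance d = 1.

Enumerate all 2^3 = 8 messages m ∈ F_2^3.
For each, compute codeword c = mG in F_2^7, then tally its weight.
  m = 000 → c = 0000000, weight = 0.
  m = 100 → c = 1011010, weight = 4.
  m = 010 → c = 0100000, weight = 1.
  m = 110 → c = 1111010, weight = 5.
  m = 001 → c = 1011111, weight = 6.
  m = 101 → c = 0000101, weight = 2.
  m = 011 → c = 1111111, weight = 7.
  m = 111 → c = 0100101, weight = 3.
Tally weights:
  weight 0: 1 codewords.
  weight 1: 1 codewords.
  weight 2: 1 codewords.
  weight 3: 1 codewords.
  weight 4: 1 codewords.
  weight 5: 1 codewords.
  weight 6: 1 codewords.
  weight 7: 1 codewords.
Minimum distance d = smallest w > 0 with A_w > 0 = 1.
Sanity: Σ A_w = 8 = 2^3 = 8 ✓.


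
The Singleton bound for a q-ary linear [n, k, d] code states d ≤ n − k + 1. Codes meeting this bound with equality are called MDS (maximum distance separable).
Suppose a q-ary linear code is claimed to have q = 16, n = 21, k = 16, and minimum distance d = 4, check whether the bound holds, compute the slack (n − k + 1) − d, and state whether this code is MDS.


Singleton RHS = n − k + 1 = 6, slack = 2, bound satisfied, not MDS.

Singleton bound: d ≤ n − k + 1.
Here n = 21, k = 16, so n − k + 1 = 6.
Given d = 4, check d ≤ 6: YES.
Slack = (n − k + 1) − d = 2.
The code is NOT MDS (slack = 2 > 0).
Description: the claimed parameters are [21, 16, 4]_16; such a code would be non-MDS.


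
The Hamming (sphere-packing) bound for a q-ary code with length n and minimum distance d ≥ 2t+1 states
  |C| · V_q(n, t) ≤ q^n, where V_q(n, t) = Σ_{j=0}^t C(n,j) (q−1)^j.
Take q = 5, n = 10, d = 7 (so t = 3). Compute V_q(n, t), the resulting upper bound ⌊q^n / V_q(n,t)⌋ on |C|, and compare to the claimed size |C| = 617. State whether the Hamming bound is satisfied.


V_q(n, t) = 8441, q^n = 9765625, Hamming bound = 1156, |C| = 617 ≤ bound (satisfied).

Step 1: Compute V_q(n, t) = Σ_{j=0}^3 C(n, j) (q−1)^j.
  j = 0: C(10,0)·(4)^0 = 1·1 = 1.
  j = 1: C(10,1)·(4)^1 = 10·4 = 40.
  j = 2: C(10,2)·(4)^2 = 45·16 = 720.
  j = 3: C(10,3)·(4)^3 = 120·64 = 7680.
  V_q(n, t) = 1 + 40 + 720 + 7680 = 8441.
Step 2: q^n = 5^10 = 9765625.
Step 3: Hamming bound ⌊q^n / V_q(n,t)⌋ = ⌊9765625/8441⌋ = 1156.
Step 4: Compare |C| = 617 to 1156: satisfied.
The claimed |C| lies below the Hamming bound.


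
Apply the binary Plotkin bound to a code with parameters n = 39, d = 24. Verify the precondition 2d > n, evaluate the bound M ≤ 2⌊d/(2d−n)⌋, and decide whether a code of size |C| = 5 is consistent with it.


Plotkin bound M ≤ 4; given |C| = 5 > bound (violated).

Check applicability: 2d = 48, n = 39.
2d − n = 9 > 0, so Plotkin applies.
Compute d/(2d−n) = 24/9 ≈ 2.6667.
⌊d/(2d−n)⌋ = 2.
Plotkin bound: M ≤ 2·2 = 4.
Given |C| = 5, check: VIOLATED.
This |C| is above the Plotkin bound, so no binary code with n = 39, d = 24 and 5 codewords exists.


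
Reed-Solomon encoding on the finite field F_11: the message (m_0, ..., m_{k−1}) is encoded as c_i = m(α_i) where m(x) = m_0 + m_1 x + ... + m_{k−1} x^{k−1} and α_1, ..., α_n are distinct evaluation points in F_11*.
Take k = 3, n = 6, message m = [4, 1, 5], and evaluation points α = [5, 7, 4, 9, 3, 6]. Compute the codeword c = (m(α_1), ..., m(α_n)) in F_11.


c = [2, 3, 0, 0, 8, 3]

Message polynomial: m(x) = 4 + 1·x + 5·x^2 (mod 11).
For each evaluation point α_i, compute m(α_i) mod 11:
  α_1 = 5: Horner steps 5 → 4 → 2, so m(5) = 2.
  α_2 = 7: Horner steps 5 → 3 → 3, so m(7) = 3.
  α_3 = 4: Horner steps 5 → 10 → 0, so m(4) = 0.
  α_4 = 9: Horner steps 5 → 2 → 0, so m(9) = 0.
  α_5 = 3: Horner steps 5 → 5 → 8, so m(3) = 8.
  α_6 = 6: Horner steps 5 → 9 → 3, so m(6) = 3.
Codeword c = [2, 3, 0, 0, 8, 3] ∈ F_11^6.


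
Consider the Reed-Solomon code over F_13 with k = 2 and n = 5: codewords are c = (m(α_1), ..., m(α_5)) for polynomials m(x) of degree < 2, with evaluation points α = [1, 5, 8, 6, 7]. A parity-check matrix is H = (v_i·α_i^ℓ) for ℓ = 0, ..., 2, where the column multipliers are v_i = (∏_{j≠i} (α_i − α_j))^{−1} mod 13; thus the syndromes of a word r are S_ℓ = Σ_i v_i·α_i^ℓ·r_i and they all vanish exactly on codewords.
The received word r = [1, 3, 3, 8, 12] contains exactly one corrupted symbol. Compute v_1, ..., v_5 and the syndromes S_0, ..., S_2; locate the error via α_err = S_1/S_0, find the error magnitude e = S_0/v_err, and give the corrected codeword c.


S = (6, 4, 7), error at position 2, error magnitude e = 12, c = [1, 4, 3, 8, 12].

Step 1: column multipliers v_i = (∏_{j≠i}(α_i − α_j))^{−1} mod 13.
  i = 1 (α = 1): (1−5)(1−8)(1−6)(1−7) = (−4)·(−7)·(−5)·(−6) = 840 ≡ 8, so v_1 = 8^{−1} = 5 (mod 13).
  i = 2 (α = 5): (5−1)(5−8)(5−6)(5−7) = 4·(−3)·(−1)·(−2) = −24 ≡ 2, so v_2 = 2^{−1} = 7 (mod 13).
  i = 3 (α = 8): (8−1)(8−5)(8−6)(8−7) = 7·3·2·1 = 42 ≡ 3, so v_3 = 3^{−1} = 9 (mod 13).
  i = 4 (α = 6): (6−1)(6−5)(6−8)(6−7) = 5·1·(−2)·(−1) = 10 ≡ 10, so v_4 = 10^{−1} = 4 (mod 13).
  i = 5 (α = 7): (7−1)(7−5)(7−8)(7−6) = 6·2·(−1)·1 = −12 ≡ 1, so v_5 = 1^{−1} = 1 (mod 13).
  v = [5, 7, 9, 4, 1].
Step 2: syndromes of r = [1, 3, 3, 8, 12] (all sums mod 13).
  S_0 = Σ v_i r_i = 5·1 + 7·3 + 9·3 + 4·8 + 1·12 = 97 ≡ 6.
  S_1 = Σ v_i α_i r_i = 5·1·1 + 7·5·3 + 9·8·3 + 4·6·8 + 1·7·12 = 602 ≡ 4.
  α_i^2 mod 13 = [1, 12, 12, 10, 10].
  S_2 = Σ v_i α_i^2 r_i = 5·1·1 + 7·12·3 + 9·12·3 + 4·10·8 + 1·10·12 = 1021 ≡ 7.
  S = (6, 4, 7) ≠ 0, so r is not a codeword (an error is present).
Step 3: locate the error. For a single error e at position i, S_ℓ = v_i·e·α_i^ℓ, so α_err = S_1/S_0.
  S_0^{−1} = 6^{−1} = 11 (mod 13), so α_err = 4·11 = 44 ≡ 5 = α_2. Error position i = 2.
  Consistency check: S_2/S_1 = 7·10 = 70 ≡ 5 = α_err ✓ (single-error assumption holds).
Step 4: error magnitude e = S_0/v_2 = S_0·∏_{j≠2}(α_2 − α_j) = 6·2 = 12 ≡ 12 (mod 13).
Step 5: correct position 2: c_2 = r_2 − e = 3 − 12 ≡ 4 (mod 13). Hence c = [1, 4, 3, 8, 12].
  Check: interpolating c through the α_i gives m(x) = 10 + 4·x (degree < 2) with m(α_i) = c_i for every i, so c is indeed a codeword.


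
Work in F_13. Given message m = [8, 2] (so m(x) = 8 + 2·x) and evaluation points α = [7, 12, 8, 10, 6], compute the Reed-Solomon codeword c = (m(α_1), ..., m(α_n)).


c = [9, 6, 11, 2, 7]

Message polynomial: m(x) = 8 + 2·x (mod 13).
For each evaluation point α_i, compute m(α_i) mod 13:
  α_1 = 7: Horner steps 2 → 9, so m(7) = 9.
  α_2 = 12: Horner steps 2 → 6, so m(12) = 6.
  α_3 = 8: Horner steps 2 → 11, so m(8) = 11.
  α_4 = 10: Horner steps 2 → 2, so m(10) = 2.
  α_5 = 6: Horner steps 2 → 7, so m(6) = 7.
Codeword c = [9, 6, 11, 2, 7] ∈ F_13^5.


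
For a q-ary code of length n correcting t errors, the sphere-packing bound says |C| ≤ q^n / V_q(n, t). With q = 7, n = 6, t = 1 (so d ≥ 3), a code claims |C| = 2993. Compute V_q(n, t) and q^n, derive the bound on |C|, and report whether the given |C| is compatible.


V_q(n, t) = 37, q^n = 117649, Hamming bound = 3179, |C| = 2993 ≤ bound (satisfied).

Step 1: Compute V_q(n, t) = Σ_{j=0}^1 C(n, j) (q−1)^j.
  j = 0: C(6,0)·(6)^0 = 1·1 = 1.
  j = 1: C(6,1)·(6)^1 = 6·6 = 36.
  V_q(n, t) = 1 + 36 = 37.
Step 2: q^n = 7^6 = 117649.
Step 3: Hamming bound ⌊q^n / V_q(n,t)⌋ = ⌊117649/37⌋ = 3179.
Step 4: Compare |C| = 2993 to 3179: satisfied.
The claimed |C| lies below the Hamming bound.


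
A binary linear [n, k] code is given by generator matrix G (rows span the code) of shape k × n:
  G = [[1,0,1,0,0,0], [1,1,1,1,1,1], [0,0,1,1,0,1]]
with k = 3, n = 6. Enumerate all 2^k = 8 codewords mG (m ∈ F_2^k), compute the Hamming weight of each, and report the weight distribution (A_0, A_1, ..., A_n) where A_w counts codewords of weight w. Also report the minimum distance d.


Weight distribution: A_0 = 1, A_2 = 1, A_3 = 4, A_4 = 1, A_6 = 1. Minimum distance d = 2.

Enumerate all 2^3 = 8 messages m ∈ F_2^3.
For each, compute codeword c = mG in F_2^6, then tally its weight.
  m = 000 → c = 000000, weight = 0.
  m = 100 → c = 101000, weight = 2.
  m = 010 → c = 111111, weight = 6.
  m = 110 → c = 010111, weight = 4.
  m = 001 → c = 001101, weight = 3.
  m = 101 → c = 100101, weight = 3.
  m = 011 → c = 110010, weight = 3.
  m = 111 → c = 011010, weight = 3.
Tally weights:
  weight 0: 1 codewords.
  weight 2: 1 codewords.
  weight 3: 4 codewords.
  weight 4: 1 codewords.
  weight 6: 1 codewords.
Minimum distance d = smallest w > 0 with A_w > 0 = 2.
Sanity: Σ A_w = 8 = 2^3 = 8 ✓.


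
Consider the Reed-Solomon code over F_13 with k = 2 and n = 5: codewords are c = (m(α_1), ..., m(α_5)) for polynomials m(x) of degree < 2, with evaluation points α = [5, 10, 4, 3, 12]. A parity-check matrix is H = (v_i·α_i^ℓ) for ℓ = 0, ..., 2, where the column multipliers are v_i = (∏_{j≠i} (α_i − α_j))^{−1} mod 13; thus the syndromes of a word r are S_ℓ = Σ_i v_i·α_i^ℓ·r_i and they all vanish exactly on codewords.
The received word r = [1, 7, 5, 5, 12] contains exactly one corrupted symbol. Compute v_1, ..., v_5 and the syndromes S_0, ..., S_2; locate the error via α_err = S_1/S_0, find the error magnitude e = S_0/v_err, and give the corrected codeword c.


S = (1, 3, 9), error at position 4, error magnitude e = 9, c = [1, 7, 5, 9, 12].

Step 1: column multipliers v_i = (∏_{j≠i}(α_i − α_j))^{−1} mod 13.
  i = 1 (α = 5): (5−10)(5−4)(5−3)(5−12) = (−5)·1·2·(−7) = 70 ≡ 5, so v_1 = 5^{−1} = 8 (mod 13).
  i = 2 (α = 10): (10−5)(10−4)(10−3)(10−12) = 5·6·7·(−2) = −420 ≡ 9, so v_2 = 9^{−1} = 3 (mod 13).
  i = 3 (α = 4): (4−5)(4−10)(4−3)(4−12) = (−1)·(−6)·1·(−8) = −48 ≡ 4, so v_3 = 4^{−1} = 10 (mod 13).
  i = 4 (α = 3): (3−5)(3−10)(3−4)(3−12) = (−2)·(−7)·(−1)·(−9) = 126 ≡ 9, so v_4 = 9^{−1} = 3 (mod 13).
  i = 5 (α = 12): (12−5)(12−10)(12−4)(12−3) = 7·2·8·9 = 1008 ≡ 7, so v_5 = 7^{−1} = 2 (mod 13).
  v = [8, 3, 10, 3, 2].
Step 2: syndromes of r = [1, 7, 5, 5, 12] (all sums mod 13).
  S_0 = Σ v_i r_i = 8·1 + 3·7 + 10·5 + 3·5 + 2·12 = 118 ≡ 1.
  S_1 = Σ v_i α_i r_i = 8·5·1 + 3·10·7 + 10·4·5 + 3·3·5 + 2·12·12 = 783 ≡ 3.
  α_i^2 mod 13 = [12, 9, 3, 9, 1].
  S_2 = Σ v_i α_i^2 r_i = 8·12·1 + 3·9·7 + 10·3·5 + 3·9·5 + 2·1·12 = 594 ≡ 9.
  S = (1, 3, 9) ≠ 0, so r is not a codeword (an error is present).
Step 3: locate the error. For a single error e at position i, S_ℓ = v_i·e·α_i^ℓ, so α_err = S_1/S_0.
  S_0^{−1} = 1^{−1} = 1 (mod 13), so α_err = 3·1 = 3 ≡ 3 = α_4. Error position i = 4.
  Consistency check: S_2/S_1 = 9·9 = 81 ≡ 3 = α_err ✓ (single-error assumption holds).
Step 4: error magnitude e = S_0/v_4 = S_0·∏_{j≠4}(α_4 − α_j) = 1·9 = 9 ≡ 9 (mod 13).
Step 5: correct position 4: c_4 = r_4 − e = 5 − 9 ≡ 9 (mod 13). Hence c = [1, 7, 5, 9, 12].
  Check: interpolating c through the α_i gives m(x) = 8 + 9·x (degree < 2) with m(α_i) = c_i for every i, so c is indeed a codeword.


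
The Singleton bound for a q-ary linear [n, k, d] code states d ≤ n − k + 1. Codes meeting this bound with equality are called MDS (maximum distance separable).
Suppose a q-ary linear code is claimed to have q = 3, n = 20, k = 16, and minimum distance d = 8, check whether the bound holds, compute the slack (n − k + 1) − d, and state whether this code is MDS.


Singleton RHS = n − k + 1 = 5, slack = -3, bound violated (no such code; not MDS).

Singleton bound: d ≤ n − k + 1.
Here n = 20, k = 16, so n − k + 1 = 5.
Given d = 8, check d ≤ 5: NO.
Slack = (n − k + 1) − d = -3.
The slack is negative: d = 8 exceeds n − k + 1 = 5 by 3, so the Singleton bound is violated and no linear [20, 16, 8]_3 code can exist. In particular it is not MDS (MDS requires d = n − k + 1 exactly).
Description: the claimed parameters are [20, 16, 8]_3; such a code would be impossible (violates the Singleton bound).


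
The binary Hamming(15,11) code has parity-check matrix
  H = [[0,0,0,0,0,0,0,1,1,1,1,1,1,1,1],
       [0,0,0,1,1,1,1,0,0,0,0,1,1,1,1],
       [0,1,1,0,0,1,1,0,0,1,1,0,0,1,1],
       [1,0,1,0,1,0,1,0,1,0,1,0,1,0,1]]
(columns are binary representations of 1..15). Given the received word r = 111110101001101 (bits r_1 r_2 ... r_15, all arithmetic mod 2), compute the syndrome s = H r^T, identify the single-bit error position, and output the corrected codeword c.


s = (0, 0, 0, 1)^T, error position = 1, corrected codeword c = 011110101001101

Compute s = H r^T mod 2 one row at a time:
  s_1 = 0 + 1 + 0 + 0 + 1 + 1 + 0 + 1 = 4 ≡ 0 (mod 2).
  s_2 = 1 + 1 + 0 + 1 + 1 + 1 + 0 + 1 = 6 ≡ 0 (mod 2).
  s_3 = 1 + 1 + 0 + 1 + 0 + 0 + 0 + 1 = 4 ≡ 0 (mod 2).
  s_4 = 1 + 1 + 1 + 1 + 1 + 0 + 1 + 1 = 7 ≡ 1 (mod 2).
s = (0, 0, 0, 1)^T — this equals column 1 of H (binary 0001), so error is at position 1.
Correct: flip bit 1 of r = 111110101001101 to get c = 011110101001101.


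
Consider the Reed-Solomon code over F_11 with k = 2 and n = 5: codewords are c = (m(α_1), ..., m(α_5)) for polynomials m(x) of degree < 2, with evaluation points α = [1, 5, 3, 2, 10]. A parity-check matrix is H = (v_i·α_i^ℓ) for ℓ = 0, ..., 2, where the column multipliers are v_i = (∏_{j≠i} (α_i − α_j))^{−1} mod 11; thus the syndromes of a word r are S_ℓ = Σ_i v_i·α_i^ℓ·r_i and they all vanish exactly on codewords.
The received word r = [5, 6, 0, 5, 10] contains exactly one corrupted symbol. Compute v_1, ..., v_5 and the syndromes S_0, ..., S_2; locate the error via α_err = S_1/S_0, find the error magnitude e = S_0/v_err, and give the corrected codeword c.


S = (7, 3, 6), error at position 4, error magnitude e = 8, c = [5, 6, 0, 8, 10].

Step 1: column multipliers v_i = (∏_{j≠i}(α_i − α_j))^{−1} mod 11.
  i = 1 (α = 1): (1−5)(1−3)(1−2)(1−10) = (−4)·(−2)·(−1)·(−9) = 72 ≡ 6, so v_1 = 6^{−1} = 2 (mod 11).
  i = 2 (α = 5): (5−1)(5−3)(5−2)(5−10) = 4·2·3·(−5) = −120 ≡ 1, so v_2 = 1^{−1} = 1 (mod 11).
  i = 3 (α = 3): (3−1)(3−5)(3−2)(3−10) = 2·(−2)·1·(−7) = 28 ≡ 6, so v_3 = 6^{−1} = 2 (mod 11).
  i = 4 (α = 2): (2−1)(2−5)(2−3)(2−10) = 1·(−3)·(−1)·(−8) = −24 ≡ 9, so v_4 = 9^{−1} = 5 (mod 11).
  i = 5 (α = 10): (10−1)(10−5)(10−3)(10−2) = 9·5·7·8 = 2520 ≡ 1, so v_5 = 1^{−1} = 1 (mod 11).
  v = [2, 1, 2, 5, 1].
Step 2: syndromes of r = [5, 6, 0, 5, 10] (all sums mod 11).
  S_0 = Σ v_i r_i = 2·5 + 1·6 + 2·0 + 5·5 + 1·10 = 51 ≡ 7.
  S_1 = Σ v_i α_i r_i = 2·1·5 + 1·5·6 + 2·3·0 + 5·2·5 + 1·10·10 = 190 ≡ 3.
  α_i^2 mod 11 = [1, 3, 9, 4, 1].
  S_2 = Σ v_i α_i^2 r_i = 2·1·5 + 1·3·6 + 2·9·0 + 5·4·5 + 1·1·10 = 138 ≡ 6.
  S = (7, 3, 6) ≠ 0, so r is not a codeword (an error is present).
Step 3: locate the error. For a single error e at position i, S_ℓ = v_i·e·α_i^ℓ, so α_err = S_1/S_0.
  S_0^{−1} = 7^{−1} = 8 (mod 11), so α_err = 3·8 = 24 ≡ 2 = α_4. Error position i = 4.
  Consistency check: S_2/S_1 = 6·4 = 24 ≡ 2 = α_err ✓ (single-error assumption holds).
Step 4: error magnitude e = S_0/v_4 = S_0·∏_{j≠4}(α_4 − α_j) = 7·9 = 63 ≡ 8 (mod 11).
Step 5: correct position 4: c_4 = r_4 − e = 5 − 8 ≡ 8 (mod 11). Hence c = [5, 6, 0, 8, 10].
  Check: interpolating c through the α_i gives m(x) = 2 + 3·x (degree < 2) with m(α_i) = c_i for every i, so c is indeed a codeword.


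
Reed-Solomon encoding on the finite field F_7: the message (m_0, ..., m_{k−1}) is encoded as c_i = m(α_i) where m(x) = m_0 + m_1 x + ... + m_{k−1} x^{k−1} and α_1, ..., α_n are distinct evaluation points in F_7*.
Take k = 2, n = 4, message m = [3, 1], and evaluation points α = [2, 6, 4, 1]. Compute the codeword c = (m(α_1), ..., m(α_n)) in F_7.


c = [5, 2, 0, 4]

Message polynomial: m(x) = 3 + 1·x (mod 7).
For each evaluation point α_i, compute m(α_i) mod 7:
  α_1 = 2: Horner steps 1 → 5, so m(2) = 5.
  α_2 = 6: Horner steps 1 → 2, so m(6) = 2.
  α_3 = 4: Horner steps 1 → 0, so m(4) = 0.
  α_4 = 1: Horner steps 1 → 4, so m(1) = 4.
Codeword c = [5, 2, 0, 4] ∈ F_7^4.


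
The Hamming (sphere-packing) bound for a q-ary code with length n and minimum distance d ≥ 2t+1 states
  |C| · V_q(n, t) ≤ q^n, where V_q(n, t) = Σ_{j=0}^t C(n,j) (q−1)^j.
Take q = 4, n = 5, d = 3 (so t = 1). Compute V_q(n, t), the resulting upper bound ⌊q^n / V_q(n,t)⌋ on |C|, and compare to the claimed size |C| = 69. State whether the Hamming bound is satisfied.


V_q(n, t) = 16, q^n = 1024, Hamming bound = 64, |C| = 69 > bound (violated).

Step 1: Compute V_q(n, t) = Σ_{j=0}^1 C(n, j) (q−1)^j.
  j = 0: C(5,0)·(3)^0 = 1·1 = 1.
  j = 1: C(5,1)·(3)^1 = 5·3 = 15.
  V_q(n, t) = 1 + 15 = 16.
Step 2: q^n = 4^5 = 1024.
Step 3: Hamming bound ⌊q^n / V_q(n,t)⌋ = ⌊1024/16⌋ = 64.
Step 4: Compare |C| = 69 to 64: violated.
The claimed |C| lies above the Hamming bound, so no 4-ary code of length 5 with d ≥ 3 can have 69 codewords.


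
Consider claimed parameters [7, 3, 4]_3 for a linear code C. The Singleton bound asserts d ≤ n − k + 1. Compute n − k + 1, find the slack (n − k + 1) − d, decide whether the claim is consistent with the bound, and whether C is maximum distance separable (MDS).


Singleton RHS = n − k + 1 = 5, slack = 1, bound satisfied, not MDS.

Singleton bound: d ≤ n − k + 1.
Here n = 7, k = 3, so n − k + 1 = 5.
Given d = 4, check d ≤ 5: YES.
Slack = (n − k + 1) − d = 1.
The code is NOT MDS (slack = 1 > 0).
Description: the claimed parameters are [7, 3, 4]_3; such a code would be non-MDS.


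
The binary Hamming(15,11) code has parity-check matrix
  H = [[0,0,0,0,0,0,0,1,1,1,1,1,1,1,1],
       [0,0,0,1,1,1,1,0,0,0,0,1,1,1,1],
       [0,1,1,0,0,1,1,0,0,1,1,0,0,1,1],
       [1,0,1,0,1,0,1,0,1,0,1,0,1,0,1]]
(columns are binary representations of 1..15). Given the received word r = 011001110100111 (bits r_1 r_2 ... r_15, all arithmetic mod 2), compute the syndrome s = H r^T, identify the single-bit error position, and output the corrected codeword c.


s = (1, 1, 1, 0)^T, error position = 14, corrected codeword c = 011001110100101

Compute s = H r^T mod 2 one row at a time:
  s_1 = 1 + 0 + 1 + 0 + 0 + 1 + 1 + 1 = 5 ≡ 1 (mod 2).
  s_2 = 0 + 0 + 1 + 1 + 0 + 1 + 1 + 1 = 5 ≡ 1 (mod 2).
  s_3 = 1 + 1 + 1 + 1 + 1 + 0 + 1 + 1 = 7 ≡ 1 (mod 2).
  s_4 = 0 + 1 + 0 + 1 + 0 + 0 + 1 + 1 = 4 ≡ 0 (mod 2).
s = (1, 1, 1, 0)^T — this equals column 14 of H (binary 1110), so error is at position 14.
Correct: flip bit 14 of r = 011001110100111 to get c = 011001110100101.


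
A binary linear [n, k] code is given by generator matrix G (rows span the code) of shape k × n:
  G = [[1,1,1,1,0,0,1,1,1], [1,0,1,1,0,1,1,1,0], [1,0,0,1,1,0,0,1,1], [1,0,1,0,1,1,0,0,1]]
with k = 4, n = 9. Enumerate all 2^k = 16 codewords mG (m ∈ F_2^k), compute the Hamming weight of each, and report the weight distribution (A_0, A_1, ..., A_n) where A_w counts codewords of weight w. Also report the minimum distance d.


Weight distribution: A_0 = 1, A_2 = 1, A_3 = 1, A_4 = 3, A_5 = 6, A_6 = 3, A_7 = 1. Minimum distance d = 2.

Enumerate all 2^4 = 16 messages m ∈ F_2^4.
For each, compute codeword c = mG in F_2^9, then tally its weight.
  m = 0000 → c = 000000000, weight = 0.
  m = 1000 → c = 111100111, weight = 7.
  m = 0100 → c = 101101110, weight = 6.
  m = 1100 → c = 010001001, weight = 3.
  m = 0010 → c = 100110011, weight = 5.
  m = 1010 → c = 011010100, weight = 4.
  m = 0110 → c = 001011101, weight = 5.
  m = 1110 → c = 110111010, weight = 6.
  m = 0001 → c = 101011001, weight = 5.
  m = 1001 → c = 010111110, weight = 6.
  m = 0101 → c = 000110111, weight = 5.
  m = 1101 → c = 111010000, weight = 4.
  m = 0011 → c = 001101010, weight = 4.
  m = 1011 → c = 110001101, weight = 5.
  m = 0111 → c = 100000100, weight = 2.
  m = 1111 → c = 011100011, weight = 5.
Tally weights:
  weight 0: 1 codewords.
  weight 2: 1 codewords.
  weight 3: 1 codewords.
  weight 4: 3 codewords.
  weight 5: 6 codewords.
  weight 6: 3 codewords.
  weight 7: 1 codewords.
Minimum distance d = smallest w > 0 with A_w > 0 = 2.
Sanity: Σ A_w = 16 = 2^4 = 16 ✓.


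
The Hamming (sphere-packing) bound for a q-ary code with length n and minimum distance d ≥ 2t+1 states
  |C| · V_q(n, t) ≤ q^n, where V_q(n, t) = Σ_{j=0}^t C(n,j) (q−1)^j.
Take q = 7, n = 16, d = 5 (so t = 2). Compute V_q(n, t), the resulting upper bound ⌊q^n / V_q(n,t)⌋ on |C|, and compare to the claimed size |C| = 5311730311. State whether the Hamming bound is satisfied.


V_q(n, t) = 4417, q^n = 33232930569601, Hamming bound = 7523869270, |C| = 5311730311 ≤ bound (satisfied).

Step 1: Compute V_q(n, t) = Σ_{j=0}^2 C(n, j) (q−1)^j.
  j = 0: C(16,0)·(6)^0 = 1·1 = 1.
  j = 1: C(16,1)·(6)^1 = 16·6 = 96.
  j = 2: C(16,2)·(6)^2 = 120·36 = 4320.
  V_q(n, t) = 1 + 96 + 4320 = 4417.
Step 2: q^n = 7^16 = 33232930569601.
Step 3: Hamming bound ⌊q^n / V_q(n,t)⌋ = ⌊33232930569601/4417⌋ = 7523869270.
Step 4: Compare |C| = 5311730311 to 7523869270: satisfied.
The claimed |C| lies below the Hamming bound.


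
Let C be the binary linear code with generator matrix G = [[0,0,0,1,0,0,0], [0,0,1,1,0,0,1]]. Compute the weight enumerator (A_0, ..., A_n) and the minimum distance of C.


Weight distribution: A_0 = 1, A_1 = 1, A_2 = 1, A_3 = 1. Minimum distance d = 1.

Enumerate all 2^2 = 4 messages m ∈ F_2^2.
For each, compute codeword c = mG in F_2^7, then tally its weight.
  m = 00 → c = 0000000, weight = 0.
  m = 10 → c = 0001000, weight = 1.
  m = 01 → c = 0011001, weight = 3.
  m = 11 → c = 0010001, weight = 2.
Tally weights:
  weight 0: 1 codewords.
  weight 1: 1 codewords.
  weight 2: 1 codewords.
  weight 3: 1 codewords.
Minimum distance d = smallest w > 0 with A_w > 0 = 1.
Sanity: Σ A_w = 4 = 2^2 = 4 ✓.


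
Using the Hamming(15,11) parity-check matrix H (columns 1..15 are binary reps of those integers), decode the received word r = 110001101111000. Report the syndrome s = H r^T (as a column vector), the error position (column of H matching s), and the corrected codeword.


s = (0, 1, 1, 0)^T, error position = 6, corrected codeword c = 110000101111000

Compute s = H r^T mod 2 one row at a time:
  s_1 = 0 + 1 + 1 + 1 + 1 + 0 + 0 + 0 = 4 ≡ 0 (mod 2).
  s_2 = 0 + 0 + 1 + 1 + 1 + 0 + 0 + 0 = 3 ≡ 1 (mod 2).
  s_3 = 1 + 0 + 1 + 1 + 1 + 1 + 0 + 0 = 5 ≡ 1 (mod 2).
  s_4 = 1 + 0 + 0 + 1 + 1 + 1 + 0 + 0 = 4 ≡ 0 (mod 2).
s = (0, 1, 1, 0)^T — this equals column 6 of H (binary 0110), so error is at position 6.
Correct: flip bit 6 of r = 110001101111000 to get c = 110000101111000.


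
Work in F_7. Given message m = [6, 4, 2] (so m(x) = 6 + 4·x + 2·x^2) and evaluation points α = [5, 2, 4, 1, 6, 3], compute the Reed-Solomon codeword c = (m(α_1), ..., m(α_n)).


c = [6, 1, 5, 5, 4, 1]

Message polynomial: m(x) = 6 + 4·x + 2·x^2 (mod 7).
For each evaluation point α_i, compute m(α_i) mod 7:
  α_1 = 5: Horner steps 2 → 0 → 6, so m(5) = 6.
  α_2 = 2: Horner steps 2 → 1 → 1, so m(2) = 1.
  α_3 = 4: Horner steps 2 → 5 → 5, so m(4) = 5.
  α_4 = 1: Horner steps 2 → 6 → 5, so m(1) = 5.
  α_5 = 6: Horner steps 2 → 2 → 4, so m(6) = 4.
  α_6 = 3: Horner steps 2 → 3 → 1, so m(3) = 1.
Codeword c = [6, 1, 5, 5, 4, 1] ∈ F_7^6.


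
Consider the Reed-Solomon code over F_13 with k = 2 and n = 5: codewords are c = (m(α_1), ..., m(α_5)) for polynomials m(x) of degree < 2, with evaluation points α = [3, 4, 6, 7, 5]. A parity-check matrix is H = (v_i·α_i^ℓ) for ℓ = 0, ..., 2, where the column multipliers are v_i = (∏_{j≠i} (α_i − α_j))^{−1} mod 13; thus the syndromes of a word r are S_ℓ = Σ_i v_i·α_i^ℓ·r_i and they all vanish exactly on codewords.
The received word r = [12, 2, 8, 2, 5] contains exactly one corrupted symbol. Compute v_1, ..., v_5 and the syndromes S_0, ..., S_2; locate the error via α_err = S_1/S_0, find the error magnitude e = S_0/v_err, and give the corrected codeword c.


S = (11, 12, 6), error at position 4, error magnitude e = 4, c = [12, 2, 8, 11, 5].

Step 1: column multipliers v_i = (∏_{j≠i}(α_i − α_j))^{−1} mod 13.
  i = 1 (α = 3): (3−4)(3−6)(3−7)(3−5) = (−1)·(−3)·(−4)·(−2) = 24 ≡ 11, so v_1 = 11^{−1} = 6 (mod 13).
  i = 2 (α = 4): (4−3)(4−6)(4−7)(4−5) = 1·(−2)·(−3)·(−1) = −6 ≡ 7, so v_2 = 7^{−1} = 2 (mod 13).
  i = 3 (α = 6): (6−3)(6−4)(6−7)(6−5) = 3·2·(−1)·1 = −6 ≡ 7, so v_3 = 7^{−1} = 2 (mod 13).
  i = 4 (α = 7): (7−3)(7−4)(7−6)(7−5) = 4·3·1·2 = 24 ≡ 11, so v_4 = 11^{−1} = 6 (mod 13).
  i = 5 (α = 5): (5−3)(5−4)(5−6)(5−7) = 2·1·(−1)·(−2) = 4 ≡ 4, so v_5 = 4^{−1} = 10 (mod 13).
  v = [6, 2, 2, 6, 10].
Step 2: syndromes of r = [12, 2, 8, 2, 5] (all sums mod 13).
  S_0 = Σ v_i r_i = 6·12 + 2·2 + 2·8 + 6·2 + 10·5 = 154 ≡ 11.
  S_1 = Σ v_i α_i r_i = 6·3·12 + 2·4·2 + 2·6·8 + 6·7·2 + 10·5·5 = 662 ≡ 12.
  α_i^2 mod 13 = [9, 3, 10, 10, 12].
  S_2 = Σ v_i α_i^2 r_i = 6·9·12 + 2·3·2 + 2·10·8 + 6·10·2 + 10·12·5 = 1540 ≡ 6.
  S = (11, 12, 6) ≠ 0, so r is not a codeword (an error is present).
Step 3: locate the error. For a single error e at position i, S_ℓ = v_i·e·α_i^ℓ, so α_err = S_1/S_0.
  S_0^{−1} = 11^{−1} = 6 (mod 13), so α_err = 12·6 = 72 ≡ 7 = α_4. Error position i = 4.
  Consistency check: S_2/S_1 = 6·12 = 72 ≡ 7 = α_err ✓ (single-error assumption holds).
Step 4: error magnitude e = S_0/v_4 = S_0·∏_{j≠4}(α_4 − α_j) = 11·11 = 121 ≡ 4 (mod 13).
Step 5: correct position 4: c_4 = r_4 − e = 2 − 4 ≡ 11 (mod 13). Hence c = [12, 2, 8, 11, 5].
  Check: interpolating c through the α_i gives m(x) = 3 + 3·x (degree < 2) with m(α_i) = c_i for every i, so c is indeed a codeword.


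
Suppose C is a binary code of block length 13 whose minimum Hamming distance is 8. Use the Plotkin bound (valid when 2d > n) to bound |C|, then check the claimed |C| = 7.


Plotkin bound M ≤ 4; given |C| = 7 > bound (violated).

Check applicability: 2d = 16, n = 13.
2d − n = 3 > 0, so Plotkin applies.
Compute d/(2d−n) = 8/3 ≈ 2.6667.
⌊d/(2d−n)⌋ = 2.
Plotkin bound: M ≤ 2·2 = 4.
Given |C| = 7, check: VIOLATED.
This |C| is above the Plotkin bound, so no binary code with n = 13, d = 8 and 7 codewords exists.


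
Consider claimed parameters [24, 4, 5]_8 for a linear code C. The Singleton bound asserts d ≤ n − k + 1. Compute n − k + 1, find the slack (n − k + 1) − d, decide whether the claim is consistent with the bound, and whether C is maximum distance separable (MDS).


Singleton RHS = n − k + 1 = 21, slack = 16, bound satisfied, not MDS.

Singleton bound: d ≤ n − k + 1.
Here n = 24, k = 4, so n − k + 1 = 21.
Given d = 5, check d ≤ 21: YES.
Slack = (n − k + 1) − d = 16.
The code is NOT MDS (slack = 16 > 0).
Description: the claimed parameters are [24, 4, 5]_8; such a code would be non-MDS.


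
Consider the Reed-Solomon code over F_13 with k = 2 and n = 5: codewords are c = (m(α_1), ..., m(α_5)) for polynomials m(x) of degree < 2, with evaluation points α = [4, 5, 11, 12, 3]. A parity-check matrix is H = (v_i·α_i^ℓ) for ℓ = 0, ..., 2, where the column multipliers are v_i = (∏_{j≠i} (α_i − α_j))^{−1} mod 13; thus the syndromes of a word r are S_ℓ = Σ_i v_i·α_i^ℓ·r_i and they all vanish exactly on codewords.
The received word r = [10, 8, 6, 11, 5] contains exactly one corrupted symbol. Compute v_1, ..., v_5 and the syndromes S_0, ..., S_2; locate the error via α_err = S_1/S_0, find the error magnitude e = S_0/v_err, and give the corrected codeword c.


S = (1, 5, 12), error at position 2, error magnitude e = 6, c = [10, 2, 6, 11, 5].

Step 1: column multipliers v_i = (∏_{j≠i}(α_i − α_j))^{−1} mod 13.
  i = 1 (α = 4): (4−5)(4−11)(4−12)(4−3) = (−1)·(−7)·(−8)·1 = −56 ≡ 9, so v_1 = 9^{−1} = 3 (mod 13).
  i = 2 (α = 5): (5−4)(5−11)(5−12)(5−3) = 1·(−6)·(−7)·2 = 84 ≡ 6, so v_2 = 6^{−1} = 11 (mod 13).
  i = 3 (α = 11): (11−4)(11−5)(11−12)(11−3) = 7·6·(−1)·8 = −336 ≡ 2, so v_3 = 2^{−1} = 7 (mod 13).
  i = 4 (α = 12): (12−4)(12−5)(12−11)(12−3) = 8·7·1·9 = 504 ≡ 10, so v_4 = 10^{−1} = 4 (mod 13).
  i = 5 (α = 3): (3−4)(3−5)(3−11)(3−12) = (−1)·(−2)·(−8)·(−9) = 144 ≡ 1, so v_5 = 1^{−1} = 1 (mod 13).
  v = [3, 11, 7, 4, 1].
Step 2: syndromes of r = [10, 8, 6, 11, 5] (all sums mod 13).
  S_0 = Σ v_i r_i = 3·10 + 11·8 + 7·6 + 4·11 + 1·5 = 209 ≡ 1.
  S_1 = Σ v_i α_i r_i = 3·4·10 + 11·5·8 + 7·11·6 + 4·12·11 + 1·3·5 = 1565 ≡ 5.
  α_i^2 mod 13 = [3, 12, 4, 1, 9].
  S_2 = Σ v_i α_i^2 r_i = 3·3·10 + 11·12·8 + 7·4·6 + 4·1·11 + 1·9·5 = 1403 ≡ 12.
  S = (1, 5, 12) ≠ 0, so r is not a codeword (an error is present).
Step 3: locate the error. For a single error e at position i, S_ℓ = v_i·e·α_i^ℓ, so α_err = S_1/S_0.
  S_0^{−1} = 1^{−1} = 1 (mod 13), so α_err = 5·1 = 5 ≡ 5 = α_2. Error position i = 2.
  Consistency check: S_2/S_1 = 12·8 = 96 ≡ 5 = α_err ✓ (single-error assumption holds).
Step 4: error magnitude e = S_0/v_2 = S_0·∏_{j≠2}(α_2 − α_j) = 1·6 = 6 ≡ 6 (mod 13).
Step 5: correct position 2: c_2 = r_2 − e = 8 − 6 ≡ 2 (mod 13). Hence c = [10, 2, 6, 11, 5].
  Check: interpolating c through the α_i gives m(x) = 3 + 5·x (degree < 2) with m(α_i) = c_i for every i, so c is indeed a codeword.


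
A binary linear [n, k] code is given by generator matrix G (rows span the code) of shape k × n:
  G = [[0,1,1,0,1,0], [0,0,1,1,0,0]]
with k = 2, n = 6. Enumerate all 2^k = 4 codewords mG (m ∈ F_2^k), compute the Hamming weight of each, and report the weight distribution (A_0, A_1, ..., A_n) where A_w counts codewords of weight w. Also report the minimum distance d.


Weight distribution: A_0 = 1, A_2 = 1, A_3 = 2. Minimum distance d = 2.

Enumerate all 2^2 = 4 messages m ∈ F_2^2.
For each, compute codeword c = mG in F_2^6, then tally its weight.
  m = 00 → c = 000000, weight = 0.
  m = 10 → c = 011010, weight = 3.
  m = 01 → c = 001100, weight = 2.
  m = 11 → c = 010110, weight = 3.
Tally weights:
  weight 0: 1 codewords.
  weight 2: 1 codewords.
  weight 3: 2 codewords.
Minimum distance d = smallest w > 0 with A_w > 0 = 2.
Sanity: Σ A_w = 4 = 2^2 = 4 ✓.


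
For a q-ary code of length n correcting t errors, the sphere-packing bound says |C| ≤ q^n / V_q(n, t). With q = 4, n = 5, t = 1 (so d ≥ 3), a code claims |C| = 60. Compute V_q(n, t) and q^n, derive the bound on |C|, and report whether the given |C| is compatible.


V_q(n, t) = 16, q^n = 1024, Hamming bound = 64, |C| = 60 ≤ bound (satisfied).

Step 1: Compute V_q(n, t) = Σ_{j=0}^1 C(n, j) (q−1)^j.
  j = 0: C(5,0)·(3)^0 = 1·1 = 1.
  j = 1: C(5,1)·(3)^1 = 5·3 = 15.
  V_q(n, t) = 1 + 15 = 16.
Step 2: q^n = 4^5 = 1024.
Step 3: Hamming bound ⌊q^n / V_q(n,t)⌋ = ⌊1024/16⌋ = 64.
Step 4: Compare |C| = 60 to 64: satisfied.
The claimed |C| lies below the Hamming bound.


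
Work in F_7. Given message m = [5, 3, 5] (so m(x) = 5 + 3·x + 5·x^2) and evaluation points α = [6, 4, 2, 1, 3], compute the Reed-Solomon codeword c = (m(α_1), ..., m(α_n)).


c = [0, 6, 3, 6, 3]

Message polynomial: m(x) = 5 + 3·x + 5·x^2 (mod 7).
For each evaluation point α_i, compute m(α_i) mod 7:
  α_1 = 6: Horner steps 5 → 5 → 0, so m(6) = 0.
  α_2 = 4: Horner steps 5 → 2 → 6, so m(4) = 6.
  α_3 = 2: Horner steps 5 → 6 → 3, so m(2) = 3.
  α_4 = 1: Horner steps 5 → 1 → 6, so m(1) = 6.
  α_5 = 3: Horner steps 5 → 4 → 3, so m(3) = 3.
Codeword c = [0, 6, 3, 6, 3] ∈ F_7^5.


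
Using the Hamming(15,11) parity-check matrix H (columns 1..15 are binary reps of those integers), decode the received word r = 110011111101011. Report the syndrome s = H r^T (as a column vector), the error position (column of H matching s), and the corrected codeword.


s = (0, 0, 0, 1)^T, error position = 1, corrected codeword c = 010011111101011

Compute s = H r^T mod 2 one row at a time:
  s_1 = 1 + 1 + 1 + 0 + 1 + 0 + 1 + 1 = 6 ≡ 0 (mod 2).
  s_2 = 0 + 1 + 1 + 1 + 1 + 0 + 1 + 1 = 6 ≡ 0 (mod 2).
  s_3 = 1 + 0 + 1 + 1 + 1 + 0 + 1 + 1 = 6 ≡ 0 (mod 2).
  s_4 = 1 + 0 + 1 + 1 + 1 + 0 + 0 + 1 = 5 ≡ 1 (mod 2).
s = (0, 0, 0, 1)^T — this equals column 1 of H (binary 0001), so error is at position 1.
Correct: flip bit 1 of r = 110011111101011 to get c = 010011111101011.


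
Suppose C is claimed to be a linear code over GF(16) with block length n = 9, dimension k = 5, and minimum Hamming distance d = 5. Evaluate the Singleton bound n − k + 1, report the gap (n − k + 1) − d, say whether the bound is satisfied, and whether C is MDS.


Singleton RHS = n − k + 1 = 5, slack = 0, bound satisfied, MDS.

Singleton bound: d ≤ n − k + 1.
Here n = 9, k = 5, so n − k + 1 = 5.
Given d = 5, check d ≤ 5: YES.
Slack = (n − k + 1) − d = 0.
The code is MDS (slack = 0).
Description: the claimed parameters are [9, 5, 5]_16; such a code would be MDS (meets Singleton bound).


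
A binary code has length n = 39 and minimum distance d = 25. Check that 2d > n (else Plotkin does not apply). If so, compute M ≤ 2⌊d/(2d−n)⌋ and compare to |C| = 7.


Plotkin bound M ≤ 4; given |C| = 7 > bound (violated).

Check applicability: 2d = 50, n = 39.
2d − n = 11 > 0, so Plotkin applies.
Compute d/(2d−n) = 25/11 ≈ 2.2727.
⌊d/(2d−n)⌋ = 2.
Plotkin bound: M ≤ 2·2 = 4.
Given |C| = 7, check: VIOLATED.
This |C| is above the Plotkin bound, so no binary code with n = 39, d = 25 and 7 codewords exists.


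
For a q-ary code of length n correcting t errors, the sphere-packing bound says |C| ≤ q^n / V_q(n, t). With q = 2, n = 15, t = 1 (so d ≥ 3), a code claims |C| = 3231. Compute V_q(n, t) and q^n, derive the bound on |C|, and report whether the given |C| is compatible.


V_q(n, t) = 16, q^n = 32768, Hamming bound = 2048, |C| = 3231 > bound (violated).

Step 1: Compute V_q(n, t) = Σ_{j=0}^1 C(n, j) (q−1)^j.
  j = 0: C(15,0)·(1)^0 = 1·1 = 1.
  j = 1: C(15,1)·(1)^1 = 15·1 = 15.
  V_q(n, t) = 1 + 15 = 16.
Step 2: q^n = 2^15 = 32768.
Step 3: Hamming bound ⌊q^n / V_q(n,t)⌋ = ⌊32768/16⌋ = 2048.
Step 4: Compare |C| = 3231 to 2048: violated.
The claimed |C| lies above the Hamming bound, so no 2-ary code of length 15 with d ≥ 3 can have 3231 codewords.


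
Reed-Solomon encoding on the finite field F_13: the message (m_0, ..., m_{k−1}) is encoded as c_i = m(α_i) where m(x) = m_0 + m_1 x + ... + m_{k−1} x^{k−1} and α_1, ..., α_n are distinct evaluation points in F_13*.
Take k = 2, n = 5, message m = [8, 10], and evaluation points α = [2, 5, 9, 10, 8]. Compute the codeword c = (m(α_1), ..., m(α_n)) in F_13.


c = [2, 6, 7, 4, 10]

Message polynomial: m(x) = 8 + 10·x (mod 13).
For each evaluation point α_i, compute m(α_i) mod 13:
  α_1 = 2: Horner steps 10 → 2, so m(2) = 2.
  α_2 = 5: Horner steps 10 → 6, so m(5) = 6.
  α_3 = 9: Horner steps 10 → 7, so m(9) = 7.
  α_4 = 10: Horner steps 10 → 4, so m(10) = 4.
  α_5 = 8: Horner steps 10 → 10, so m(8) = 10.
Codeword c = [2, 6, 7, 4, 10] ∈ F_13^5.


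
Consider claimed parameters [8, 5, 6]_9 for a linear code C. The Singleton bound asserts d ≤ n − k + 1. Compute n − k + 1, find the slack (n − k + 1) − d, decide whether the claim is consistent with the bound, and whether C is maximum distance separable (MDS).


Singleton RHS = n − k + 1 = 4, slack = -2, bound violated (no such code; not MDS).

Singleton bound: d ≤ n − k + 1.
Here n = 8, k = 5, so n − k + 1 = 4.
Given d = 6, check d ≤ 4: NO.
Slack = (n − k + 1) − d = -2.
The slack is negative: d = 6 exceeds n − k + 1 = 4 by 2, so the Singleton bound is violated and no linear [8, 5, 6]_9 code can exist. In particular it is not MDS (MDS requires d = n − k + 1 exactly).
Description: the claimed parameters are [8, 5, 6]_9; such a code would be impossible (violates the Singleton bound).


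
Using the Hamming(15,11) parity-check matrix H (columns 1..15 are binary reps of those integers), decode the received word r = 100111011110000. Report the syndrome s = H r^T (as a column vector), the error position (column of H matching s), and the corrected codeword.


s = (0, 1, 1, 0)^T, error position = 6, corrected codeword c = 100110011110000

Compute s = H r^T mod 2 one row at a time:
  s_1 = 1 + 1 + 1 + 1 + 0 + 0 + 0 + 0 = 4 ≡ 0 (mod 2).
  s_2 = 1 + 1 + 1 + 0 + 0 + 0 + 0 + 0 = 3 ≡ 1 (mod 2).
  s_3 = 0 + 0 + 1 + 0 + 1 + 1 + 0 + 0 = 3 ≡ 1 (mod 2).
  s_4 = 1 + 0 + 1 + 0 + 1 + 1 + 0 + 0 = 4 ≡ 0 (mod 2).
s = (0, 1, 1, 0)^T — this equals column 6 of H (binary 0110), so error is at position 6.
Correct: flip bit 6 of r = 100111011110000 to get c = 100110011110000.
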